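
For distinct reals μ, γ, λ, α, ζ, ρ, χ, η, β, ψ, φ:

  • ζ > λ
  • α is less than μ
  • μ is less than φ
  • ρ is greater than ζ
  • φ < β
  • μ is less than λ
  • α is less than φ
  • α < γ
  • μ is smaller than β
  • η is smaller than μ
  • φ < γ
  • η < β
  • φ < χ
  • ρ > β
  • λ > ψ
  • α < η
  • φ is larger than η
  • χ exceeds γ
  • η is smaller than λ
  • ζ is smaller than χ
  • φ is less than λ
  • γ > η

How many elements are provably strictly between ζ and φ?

Chaining upward from φ reaches: β, γ, λ, ρ, χ.
Chaining downward from ζ reaches: α, η, μ, ψ, λ.
Strictly between φ and ζ are those in both lists: λ — 1 element.

1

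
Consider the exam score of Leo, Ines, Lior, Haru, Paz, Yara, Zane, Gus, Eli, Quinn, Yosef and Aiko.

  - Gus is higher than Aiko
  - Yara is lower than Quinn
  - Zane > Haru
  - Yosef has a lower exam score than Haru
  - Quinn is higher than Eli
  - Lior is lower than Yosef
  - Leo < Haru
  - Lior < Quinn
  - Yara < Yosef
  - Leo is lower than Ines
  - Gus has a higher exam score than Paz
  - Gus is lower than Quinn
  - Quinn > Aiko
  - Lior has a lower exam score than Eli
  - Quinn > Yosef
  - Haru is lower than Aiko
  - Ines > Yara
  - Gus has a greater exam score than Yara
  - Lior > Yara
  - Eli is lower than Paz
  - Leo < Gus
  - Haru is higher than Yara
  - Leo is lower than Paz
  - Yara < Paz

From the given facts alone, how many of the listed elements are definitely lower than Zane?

5

The elements the relations force below Zane are Yara, Leo, Lior, Yosef, Haru — no chain reaches any other.
That is 5.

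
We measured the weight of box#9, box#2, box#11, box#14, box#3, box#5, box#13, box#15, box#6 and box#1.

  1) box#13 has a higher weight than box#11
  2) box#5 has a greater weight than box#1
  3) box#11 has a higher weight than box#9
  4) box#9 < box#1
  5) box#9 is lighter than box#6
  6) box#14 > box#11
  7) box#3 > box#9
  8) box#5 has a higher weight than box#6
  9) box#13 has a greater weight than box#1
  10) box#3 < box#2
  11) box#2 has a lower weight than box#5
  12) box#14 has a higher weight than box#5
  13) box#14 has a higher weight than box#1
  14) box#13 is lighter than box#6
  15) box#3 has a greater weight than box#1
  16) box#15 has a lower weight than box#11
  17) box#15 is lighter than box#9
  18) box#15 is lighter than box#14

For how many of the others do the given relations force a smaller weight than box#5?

The elements the relations force below box#5 are box#15, box#9, box#1, box#11, box#13, box#3, box#2, box#6 — no chain reaches any other.
That is 8.

8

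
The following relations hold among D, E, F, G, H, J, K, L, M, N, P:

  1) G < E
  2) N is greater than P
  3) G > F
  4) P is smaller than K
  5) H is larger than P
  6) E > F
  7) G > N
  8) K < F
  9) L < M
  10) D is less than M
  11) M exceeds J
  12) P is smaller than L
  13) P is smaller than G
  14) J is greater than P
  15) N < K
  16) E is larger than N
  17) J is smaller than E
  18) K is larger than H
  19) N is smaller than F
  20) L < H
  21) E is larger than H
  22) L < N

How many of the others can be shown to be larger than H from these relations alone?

The elements the relations force above H are K, F, G, E — no chain reaches any other.
That is 4.

4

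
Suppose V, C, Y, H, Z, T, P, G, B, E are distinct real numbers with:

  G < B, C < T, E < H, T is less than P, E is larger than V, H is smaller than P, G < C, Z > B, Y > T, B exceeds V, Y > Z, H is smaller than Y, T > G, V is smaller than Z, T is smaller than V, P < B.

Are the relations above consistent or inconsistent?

Every relation is compatible with G < C < T < V < E < H < P < B < Z < Y; the set is consistent.

consistent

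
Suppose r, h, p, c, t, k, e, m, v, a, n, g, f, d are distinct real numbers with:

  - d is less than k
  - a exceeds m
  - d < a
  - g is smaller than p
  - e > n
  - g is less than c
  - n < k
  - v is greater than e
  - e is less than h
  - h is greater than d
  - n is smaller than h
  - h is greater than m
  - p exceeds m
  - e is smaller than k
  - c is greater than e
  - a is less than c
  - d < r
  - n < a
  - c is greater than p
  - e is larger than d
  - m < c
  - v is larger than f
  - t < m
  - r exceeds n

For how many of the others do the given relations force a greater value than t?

Directly above t: m.
One step further: h, a, p, c (5 so far).
Nothing else is reachable above t; 5 in all.

5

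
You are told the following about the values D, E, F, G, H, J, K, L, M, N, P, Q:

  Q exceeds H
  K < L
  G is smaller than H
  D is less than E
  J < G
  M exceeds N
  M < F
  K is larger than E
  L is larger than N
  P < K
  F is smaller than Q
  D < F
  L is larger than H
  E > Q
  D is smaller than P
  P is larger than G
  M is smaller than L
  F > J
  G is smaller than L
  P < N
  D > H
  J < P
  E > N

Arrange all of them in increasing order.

J < G < H < D < P < N < M < F < Q < E < K < L

Nothing is placed below J, so it is least; from there J < G; G < H; H < D; D < P; P < N; N < M; M < F; F < Q; Q < E; E < K; K < L, each given directly.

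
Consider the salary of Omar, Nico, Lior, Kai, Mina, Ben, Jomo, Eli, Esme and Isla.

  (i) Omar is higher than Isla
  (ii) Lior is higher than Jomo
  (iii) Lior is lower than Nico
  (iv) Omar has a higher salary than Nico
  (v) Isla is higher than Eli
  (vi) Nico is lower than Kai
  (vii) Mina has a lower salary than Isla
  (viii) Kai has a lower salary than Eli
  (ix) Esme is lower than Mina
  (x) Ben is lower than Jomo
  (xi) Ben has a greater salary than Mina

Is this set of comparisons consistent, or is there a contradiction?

The single ordering Esme < Mina < Ben < Jomo < Lior < Nico < Kai < Eli < Isla < Omar satisfies every listed relation, so no contradiction arises.

consistent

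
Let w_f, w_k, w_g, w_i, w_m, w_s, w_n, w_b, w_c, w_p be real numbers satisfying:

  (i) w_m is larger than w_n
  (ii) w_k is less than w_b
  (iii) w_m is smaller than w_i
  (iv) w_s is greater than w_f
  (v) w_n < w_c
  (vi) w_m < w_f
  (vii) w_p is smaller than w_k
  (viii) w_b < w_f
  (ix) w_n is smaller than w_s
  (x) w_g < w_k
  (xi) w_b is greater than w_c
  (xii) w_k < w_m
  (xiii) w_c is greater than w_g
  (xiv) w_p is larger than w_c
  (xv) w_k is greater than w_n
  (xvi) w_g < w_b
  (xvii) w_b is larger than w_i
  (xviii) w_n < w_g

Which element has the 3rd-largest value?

w_b

The consecutive relations fix a unique order: w_n < w_g < w_c < w_p < w_k < w_m < w_i < w_b < w_f < w_s.
Counting 3 from the largest end gives w_b.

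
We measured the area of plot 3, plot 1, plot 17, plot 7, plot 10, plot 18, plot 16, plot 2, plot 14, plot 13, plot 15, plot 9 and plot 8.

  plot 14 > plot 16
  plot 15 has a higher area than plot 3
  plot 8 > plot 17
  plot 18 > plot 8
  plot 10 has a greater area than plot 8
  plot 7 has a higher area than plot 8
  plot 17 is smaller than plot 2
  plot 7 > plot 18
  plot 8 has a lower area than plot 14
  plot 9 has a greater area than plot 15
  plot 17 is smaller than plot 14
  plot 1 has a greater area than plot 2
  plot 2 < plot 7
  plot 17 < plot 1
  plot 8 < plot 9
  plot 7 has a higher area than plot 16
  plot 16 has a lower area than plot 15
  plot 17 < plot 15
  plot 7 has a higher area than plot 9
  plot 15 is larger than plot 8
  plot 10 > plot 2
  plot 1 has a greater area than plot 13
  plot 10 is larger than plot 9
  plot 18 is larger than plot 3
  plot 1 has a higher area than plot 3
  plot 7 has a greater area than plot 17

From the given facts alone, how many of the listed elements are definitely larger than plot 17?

9

The elements the relations force above plot 17 are plot 8, plot 2, plot 18, plot 15, plot 9, plot 7, plot 14, plot 10, plot 1 — no chain reaches any other.
That is 9.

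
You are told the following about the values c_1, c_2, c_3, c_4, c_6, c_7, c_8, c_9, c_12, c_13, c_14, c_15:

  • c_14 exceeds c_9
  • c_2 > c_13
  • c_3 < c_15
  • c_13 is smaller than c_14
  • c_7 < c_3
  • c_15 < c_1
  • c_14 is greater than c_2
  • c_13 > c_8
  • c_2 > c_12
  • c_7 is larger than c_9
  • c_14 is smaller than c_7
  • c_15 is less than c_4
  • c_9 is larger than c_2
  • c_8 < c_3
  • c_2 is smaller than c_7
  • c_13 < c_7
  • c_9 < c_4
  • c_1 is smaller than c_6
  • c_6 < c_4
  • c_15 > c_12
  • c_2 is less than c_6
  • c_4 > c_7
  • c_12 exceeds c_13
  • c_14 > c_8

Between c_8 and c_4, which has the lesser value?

c_8

c_8 < c_13 and c_13 < c_12 give c_8 < c_12.
With c_12 < c_2: c_8 < c_13 < c_12 < c_2.
Then c_2 < c_9 extends the chain to c_9.
With c_9 < c_14: c_8 < c_13 < c_12 < c_2 < c_9 < c_14.
Then c_14 < c_7 extends the chain to c_7.
With c_7 < c_3: c_8 < c_13 < c_12 < c_2 < c_9 < c_14 < c_7 < c_3.
Then c_3 < c_15 extends the chain to c_15.
With c_15 < c_1: c_8 < c_13 < c_12 < c_2 < c_9 < c_14 < c_7 < c_3 < c_15 < c_1.
With c_1 < c_6: c_8 < c_13 < c_12 < c_2 < c_9 < c_14 < c_7 < c_3 < c_15 < c_1 < c_6.
Then c_6 < c_4 extends the chain to c_4.
So c_8 < c_4; c_8 is the smaller of the two.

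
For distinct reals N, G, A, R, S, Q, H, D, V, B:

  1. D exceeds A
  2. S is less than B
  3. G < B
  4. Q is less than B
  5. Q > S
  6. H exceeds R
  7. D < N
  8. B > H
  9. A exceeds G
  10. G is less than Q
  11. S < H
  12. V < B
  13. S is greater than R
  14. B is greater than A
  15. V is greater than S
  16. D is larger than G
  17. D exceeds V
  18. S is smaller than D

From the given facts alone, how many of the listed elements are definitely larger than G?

5

Directly above G: A, Q, B, D.
One step further: N (5 so far).
Nothing else is reachable above G; 5 in all.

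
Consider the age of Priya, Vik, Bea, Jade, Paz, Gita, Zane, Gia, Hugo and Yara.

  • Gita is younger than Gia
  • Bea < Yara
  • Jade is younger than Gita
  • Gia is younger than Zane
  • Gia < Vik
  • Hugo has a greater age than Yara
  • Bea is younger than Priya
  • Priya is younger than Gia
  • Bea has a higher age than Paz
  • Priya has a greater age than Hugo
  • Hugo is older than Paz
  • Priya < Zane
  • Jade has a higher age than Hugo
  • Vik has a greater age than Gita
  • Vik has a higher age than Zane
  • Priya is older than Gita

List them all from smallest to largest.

Paz < Bea < Yara < Hugo < Jade < Gita < Priya < Gia < Zane < Vik

Each adjacent pair is fixed by a given relation: Paz < Bea; Bea < Yara; Yara < Hugo; Hugo < Jade; Jade < Gita; Gita < Priya; Priya < Gia; Gia < Zane; Zane < Vik. Chaining them end to end gives the full order.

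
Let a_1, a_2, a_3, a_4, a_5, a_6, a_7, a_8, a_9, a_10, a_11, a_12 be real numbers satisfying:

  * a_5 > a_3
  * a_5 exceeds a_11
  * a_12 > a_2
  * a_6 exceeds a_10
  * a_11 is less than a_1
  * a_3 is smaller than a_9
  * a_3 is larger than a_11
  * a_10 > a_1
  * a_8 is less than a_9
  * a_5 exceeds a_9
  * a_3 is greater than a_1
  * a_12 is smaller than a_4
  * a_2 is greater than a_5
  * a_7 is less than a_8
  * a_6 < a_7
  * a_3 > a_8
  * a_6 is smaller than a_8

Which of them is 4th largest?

The consecutive relations fix a unique order: a_11 < a_1 < a_10 < a_6 < a_7 < a_8 < a_3 < a_9 < a_5 < a_2 < a_12 < a_4.
The 4th largest is a_5.

a_5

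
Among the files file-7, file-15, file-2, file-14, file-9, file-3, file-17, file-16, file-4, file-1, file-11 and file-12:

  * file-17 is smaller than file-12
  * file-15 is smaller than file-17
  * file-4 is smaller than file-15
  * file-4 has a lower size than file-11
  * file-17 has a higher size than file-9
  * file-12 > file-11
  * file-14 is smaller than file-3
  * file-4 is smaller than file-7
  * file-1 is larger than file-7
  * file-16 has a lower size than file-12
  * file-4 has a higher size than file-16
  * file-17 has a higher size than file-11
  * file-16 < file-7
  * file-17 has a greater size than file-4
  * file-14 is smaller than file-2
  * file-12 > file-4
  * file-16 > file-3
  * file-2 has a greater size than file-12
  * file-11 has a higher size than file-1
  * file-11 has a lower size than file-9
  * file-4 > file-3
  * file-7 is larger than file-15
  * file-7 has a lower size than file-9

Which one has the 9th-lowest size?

The consecutive relations fix a unique order: file-14 < file-3 < file-16 < file-4 < file-15 < file-7 < file-1 < file-11 < file-9 < file-17 < file-12 < file-2.
Counting 9 from the smallest end gives file-9.

file-9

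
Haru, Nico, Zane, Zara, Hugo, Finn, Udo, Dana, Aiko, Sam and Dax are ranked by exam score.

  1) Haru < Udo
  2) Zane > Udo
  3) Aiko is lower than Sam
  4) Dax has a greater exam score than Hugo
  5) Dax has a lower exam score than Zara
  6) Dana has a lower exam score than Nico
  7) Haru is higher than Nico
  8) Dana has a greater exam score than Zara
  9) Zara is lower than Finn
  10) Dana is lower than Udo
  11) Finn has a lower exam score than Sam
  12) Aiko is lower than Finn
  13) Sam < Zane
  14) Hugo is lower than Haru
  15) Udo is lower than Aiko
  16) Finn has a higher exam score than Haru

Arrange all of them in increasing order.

Each adjacent pair is fixed by a given relation: Hugo < Dax; Dax < Zara; Zara < Dana; Dana < Nico; Nico < Haru; Haru < Udo; Udo < Aiko; Aiko < Finn; Finn < Sam; Sam < Zane. Chaining them end to end gives the full order.

Hugo < Dax < Zara < Dana < Nico < Haru < Udo < Aiko < Finn < Sam < Zane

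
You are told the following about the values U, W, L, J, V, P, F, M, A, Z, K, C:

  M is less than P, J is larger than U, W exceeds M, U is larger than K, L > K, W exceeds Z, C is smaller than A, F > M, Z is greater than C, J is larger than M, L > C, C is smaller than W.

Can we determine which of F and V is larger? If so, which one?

undetermined

Following every chain through V: nothing is chained to V.
F is not reached, and no chain runs the other way from F to V.
So the given relations leave the order of V and F undetermined.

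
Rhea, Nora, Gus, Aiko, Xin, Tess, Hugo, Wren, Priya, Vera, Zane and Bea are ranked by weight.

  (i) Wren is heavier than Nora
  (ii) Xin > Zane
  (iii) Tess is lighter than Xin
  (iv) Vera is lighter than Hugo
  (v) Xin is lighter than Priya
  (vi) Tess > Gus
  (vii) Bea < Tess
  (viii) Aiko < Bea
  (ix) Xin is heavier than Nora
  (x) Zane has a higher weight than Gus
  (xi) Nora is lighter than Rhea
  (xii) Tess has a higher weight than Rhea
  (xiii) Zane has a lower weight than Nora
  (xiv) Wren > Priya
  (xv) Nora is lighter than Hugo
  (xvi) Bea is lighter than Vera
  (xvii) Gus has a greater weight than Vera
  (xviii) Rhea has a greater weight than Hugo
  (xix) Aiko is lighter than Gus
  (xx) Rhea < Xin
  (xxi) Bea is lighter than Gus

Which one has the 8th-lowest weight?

Chaining the given pairs: Aiko < Bea < Vera < Gus < Zane < Nora < Hugo < Rhea < Tess < Xin < Priya < Wren.
The 8th smallest is Rhea.

Rhea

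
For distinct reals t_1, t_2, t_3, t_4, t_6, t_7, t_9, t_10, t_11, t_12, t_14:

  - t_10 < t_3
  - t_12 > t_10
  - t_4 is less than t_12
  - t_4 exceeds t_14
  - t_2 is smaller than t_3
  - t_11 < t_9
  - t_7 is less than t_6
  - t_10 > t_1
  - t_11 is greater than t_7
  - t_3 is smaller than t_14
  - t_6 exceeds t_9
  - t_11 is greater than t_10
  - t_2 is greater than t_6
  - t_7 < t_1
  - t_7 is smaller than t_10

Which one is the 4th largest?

t_3

Piecing the relations together gives one ordering: t_7 < t_1 < t_10 < t_11 < t_9 < t_6 < t_2 < t_3 < t_14 < t_4 < t_12.
The 4th largest is t_3.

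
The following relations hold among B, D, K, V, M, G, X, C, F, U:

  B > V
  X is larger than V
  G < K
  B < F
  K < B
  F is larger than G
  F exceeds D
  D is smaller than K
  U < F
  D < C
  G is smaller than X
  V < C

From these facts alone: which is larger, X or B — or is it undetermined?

Following every chain through X: below X we get V, G.
B is not reached, and no chain runs the other way from B to X.
So the given relations leave the order of X and B undetermined.

undetermined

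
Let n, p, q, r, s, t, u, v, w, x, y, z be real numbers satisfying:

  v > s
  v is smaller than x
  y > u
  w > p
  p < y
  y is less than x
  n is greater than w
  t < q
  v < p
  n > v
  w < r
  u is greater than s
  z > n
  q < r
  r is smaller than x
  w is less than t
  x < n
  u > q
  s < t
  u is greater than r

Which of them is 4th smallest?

Chaining the given pairs: s < v < p < w < t < q < r < u < y < x < n < z.
The 4th smallest is w.

w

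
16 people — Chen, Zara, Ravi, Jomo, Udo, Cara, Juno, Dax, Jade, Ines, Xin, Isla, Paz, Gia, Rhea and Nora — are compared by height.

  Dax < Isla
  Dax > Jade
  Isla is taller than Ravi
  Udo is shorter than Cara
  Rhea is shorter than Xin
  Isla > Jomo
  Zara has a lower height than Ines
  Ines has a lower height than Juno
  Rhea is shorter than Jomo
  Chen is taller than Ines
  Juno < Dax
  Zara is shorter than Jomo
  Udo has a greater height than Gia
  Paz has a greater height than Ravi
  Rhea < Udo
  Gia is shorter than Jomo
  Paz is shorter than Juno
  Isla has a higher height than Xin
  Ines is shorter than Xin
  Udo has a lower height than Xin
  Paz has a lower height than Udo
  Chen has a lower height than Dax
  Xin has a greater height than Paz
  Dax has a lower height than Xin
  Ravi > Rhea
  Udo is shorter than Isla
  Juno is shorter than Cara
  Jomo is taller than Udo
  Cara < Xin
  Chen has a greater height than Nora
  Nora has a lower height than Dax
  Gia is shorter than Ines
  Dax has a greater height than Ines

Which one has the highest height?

Isla

Chaining downward from Isla: directly below it, Ravi, Udo, Dax, Xin, Jomo; then Zara, Nora, Rhea, Gia, Ines, Chen, Paz, Juno, Cara, Jade.
That covers every other element, and nothing is given above Isla, so Isla is the highest height.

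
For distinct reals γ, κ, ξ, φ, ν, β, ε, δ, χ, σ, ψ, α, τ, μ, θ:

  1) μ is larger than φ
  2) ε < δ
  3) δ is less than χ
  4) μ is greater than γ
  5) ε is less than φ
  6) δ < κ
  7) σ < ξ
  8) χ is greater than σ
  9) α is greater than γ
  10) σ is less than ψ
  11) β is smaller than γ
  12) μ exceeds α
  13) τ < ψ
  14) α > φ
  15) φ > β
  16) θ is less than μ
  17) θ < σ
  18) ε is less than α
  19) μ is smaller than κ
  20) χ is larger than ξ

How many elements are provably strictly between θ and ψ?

Chaining upward from θ reaches: σ, ξ, μ, κ, χ.
Chaining downward from ψ reaches: σ, τ.
Strictly between θ and ψ are those in both lists: σ — 1 element.

1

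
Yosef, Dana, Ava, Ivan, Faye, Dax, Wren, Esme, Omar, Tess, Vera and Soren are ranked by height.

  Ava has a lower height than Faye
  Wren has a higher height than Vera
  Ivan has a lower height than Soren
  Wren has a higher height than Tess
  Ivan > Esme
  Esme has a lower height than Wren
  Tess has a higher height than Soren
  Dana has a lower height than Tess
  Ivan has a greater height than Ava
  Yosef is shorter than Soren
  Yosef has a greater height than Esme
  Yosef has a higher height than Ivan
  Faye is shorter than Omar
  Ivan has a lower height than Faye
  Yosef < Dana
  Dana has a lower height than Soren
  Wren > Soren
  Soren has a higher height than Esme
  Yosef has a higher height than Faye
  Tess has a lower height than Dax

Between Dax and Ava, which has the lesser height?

Following the relations from Ava: Ava < Faye < Yosef < Dana < Tess < Dax.
So Ava < Dax; Ava is the shorter of the two.

Ava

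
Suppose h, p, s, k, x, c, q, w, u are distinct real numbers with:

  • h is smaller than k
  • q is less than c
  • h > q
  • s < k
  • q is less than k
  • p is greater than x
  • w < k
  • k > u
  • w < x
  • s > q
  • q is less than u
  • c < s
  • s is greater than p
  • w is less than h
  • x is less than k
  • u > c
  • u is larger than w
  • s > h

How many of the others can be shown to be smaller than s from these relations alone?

6

The elements the relations force below s are q, w, c, x, p, h — no chain reaches any other.
That is 6.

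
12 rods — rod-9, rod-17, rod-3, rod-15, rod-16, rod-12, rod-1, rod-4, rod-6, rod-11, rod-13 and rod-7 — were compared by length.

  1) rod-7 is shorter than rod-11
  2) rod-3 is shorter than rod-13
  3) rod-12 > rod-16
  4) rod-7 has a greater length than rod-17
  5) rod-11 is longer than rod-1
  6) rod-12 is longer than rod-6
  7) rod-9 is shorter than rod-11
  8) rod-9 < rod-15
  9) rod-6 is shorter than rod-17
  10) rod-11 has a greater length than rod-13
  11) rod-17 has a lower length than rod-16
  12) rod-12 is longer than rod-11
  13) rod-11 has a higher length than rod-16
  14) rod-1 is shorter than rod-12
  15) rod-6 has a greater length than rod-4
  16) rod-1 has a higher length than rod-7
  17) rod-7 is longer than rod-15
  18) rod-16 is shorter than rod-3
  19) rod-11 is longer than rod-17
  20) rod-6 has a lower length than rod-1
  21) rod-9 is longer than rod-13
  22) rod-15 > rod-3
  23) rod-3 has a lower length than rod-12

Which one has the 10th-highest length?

Chaining the given pairs: rod-4 < rod-6 < rod-17 < rod-16 < rod-3 < rod-13 < rod-9 < rod-15 < rod-7 < rod-1 < rod-11 < rod-12.
Counting 10 from the largest end gives rod-17.

rod-17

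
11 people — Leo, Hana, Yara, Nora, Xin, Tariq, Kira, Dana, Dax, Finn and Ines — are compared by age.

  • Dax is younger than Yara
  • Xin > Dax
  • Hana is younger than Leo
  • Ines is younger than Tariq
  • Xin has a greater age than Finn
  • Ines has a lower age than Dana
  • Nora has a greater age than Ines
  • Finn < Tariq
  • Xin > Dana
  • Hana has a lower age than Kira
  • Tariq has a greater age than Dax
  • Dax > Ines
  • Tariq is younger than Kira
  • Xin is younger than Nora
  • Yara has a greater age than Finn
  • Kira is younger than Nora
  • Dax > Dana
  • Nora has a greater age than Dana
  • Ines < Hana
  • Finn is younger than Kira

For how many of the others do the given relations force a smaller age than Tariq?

4

From Tariq the given relations immediately reach Finn, Ines, Dax.
From those, Dana — 4 in total.
No other element is forced below Tariq by the given relations, so the count is 4.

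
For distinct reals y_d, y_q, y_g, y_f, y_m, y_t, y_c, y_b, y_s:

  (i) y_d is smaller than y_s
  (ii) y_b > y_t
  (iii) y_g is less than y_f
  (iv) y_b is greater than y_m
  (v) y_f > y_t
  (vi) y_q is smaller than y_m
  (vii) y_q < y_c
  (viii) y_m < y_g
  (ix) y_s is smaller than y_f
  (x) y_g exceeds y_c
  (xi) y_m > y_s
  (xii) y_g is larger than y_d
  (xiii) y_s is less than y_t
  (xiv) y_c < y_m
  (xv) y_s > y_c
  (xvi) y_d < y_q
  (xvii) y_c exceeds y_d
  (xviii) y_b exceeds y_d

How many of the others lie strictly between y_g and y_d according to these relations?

Chaining upward from y_d reaches: y_q, y_c, y_s, y_m, y_t, y_f, y_b.
Chaining downward from y_g reaches: y_q, y_c, y_s, y_m.
Strictly between y_d and y_g are those in both lists: y_q, y_c, y_s, y_m — 4 elements.

4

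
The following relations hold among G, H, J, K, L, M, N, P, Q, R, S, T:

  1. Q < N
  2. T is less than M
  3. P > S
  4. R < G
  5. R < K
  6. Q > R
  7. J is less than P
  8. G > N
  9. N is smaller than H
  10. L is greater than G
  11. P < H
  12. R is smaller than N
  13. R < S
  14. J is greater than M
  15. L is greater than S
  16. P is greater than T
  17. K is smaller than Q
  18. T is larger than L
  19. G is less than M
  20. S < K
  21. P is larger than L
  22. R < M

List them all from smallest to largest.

R < S < K < Q < N < G < L < T < M < J < P < H

The consecutive links are each given: R < S; S < K; K < Q; Q < N; N < G; G < L; L < T; T < M; M < J; J < P; P < H.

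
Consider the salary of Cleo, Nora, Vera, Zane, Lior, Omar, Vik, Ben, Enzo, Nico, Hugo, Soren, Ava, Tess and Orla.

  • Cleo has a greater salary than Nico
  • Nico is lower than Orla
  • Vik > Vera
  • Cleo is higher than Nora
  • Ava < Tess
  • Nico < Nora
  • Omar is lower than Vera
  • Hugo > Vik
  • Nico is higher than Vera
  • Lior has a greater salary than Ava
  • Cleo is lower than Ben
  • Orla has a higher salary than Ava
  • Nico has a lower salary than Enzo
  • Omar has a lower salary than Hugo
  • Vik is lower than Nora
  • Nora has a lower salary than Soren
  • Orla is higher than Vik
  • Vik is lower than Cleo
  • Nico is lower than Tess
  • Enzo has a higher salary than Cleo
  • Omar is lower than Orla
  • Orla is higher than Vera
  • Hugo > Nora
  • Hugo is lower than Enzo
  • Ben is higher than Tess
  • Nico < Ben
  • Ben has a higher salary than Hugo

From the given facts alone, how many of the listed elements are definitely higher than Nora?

From Nora the given relations immediately reach Hugo, Cleo, Soren.
From those, Enzo, Ben — 5 in total.
Nothing else is reachable above Nora; 5 in all.

5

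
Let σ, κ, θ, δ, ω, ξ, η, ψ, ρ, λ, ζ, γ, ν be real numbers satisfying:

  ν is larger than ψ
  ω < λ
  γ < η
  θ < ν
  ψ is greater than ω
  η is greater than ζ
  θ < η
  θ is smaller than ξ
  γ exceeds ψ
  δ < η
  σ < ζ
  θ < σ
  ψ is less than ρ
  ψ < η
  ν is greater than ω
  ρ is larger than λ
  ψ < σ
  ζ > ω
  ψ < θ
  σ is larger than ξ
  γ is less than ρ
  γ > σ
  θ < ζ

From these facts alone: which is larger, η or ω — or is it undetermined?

The relevant relations are ω < ψ; ψ < θ; θ < σ; σ < γ; γ < η.
Together: ω < ψ < θ < σ < γ < η.
So η is larger.

η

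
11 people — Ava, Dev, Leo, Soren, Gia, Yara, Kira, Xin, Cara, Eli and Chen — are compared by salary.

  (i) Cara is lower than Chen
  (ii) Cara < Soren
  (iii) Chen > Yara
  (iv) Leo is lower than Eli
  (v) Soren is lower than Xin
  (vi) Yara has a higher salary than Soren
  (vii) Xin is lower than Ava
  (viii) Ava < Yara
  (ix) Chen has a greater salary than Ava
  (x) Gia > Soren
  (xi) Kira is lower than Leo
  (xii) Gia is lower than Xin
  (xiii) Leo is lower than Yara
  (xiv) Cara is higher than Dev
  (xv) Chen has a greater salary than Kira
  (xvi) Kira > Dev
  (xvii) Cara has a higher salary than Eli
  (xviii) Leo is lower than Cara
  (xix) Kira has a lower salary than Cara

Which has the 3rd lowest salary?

Chaining the given pairs: Dev < Kira < Leo < Eli < Cara < Soren < Gia < Xin < Ava < Yara < Chen.
Counting 3 from the smallest end gives Leo.

Leo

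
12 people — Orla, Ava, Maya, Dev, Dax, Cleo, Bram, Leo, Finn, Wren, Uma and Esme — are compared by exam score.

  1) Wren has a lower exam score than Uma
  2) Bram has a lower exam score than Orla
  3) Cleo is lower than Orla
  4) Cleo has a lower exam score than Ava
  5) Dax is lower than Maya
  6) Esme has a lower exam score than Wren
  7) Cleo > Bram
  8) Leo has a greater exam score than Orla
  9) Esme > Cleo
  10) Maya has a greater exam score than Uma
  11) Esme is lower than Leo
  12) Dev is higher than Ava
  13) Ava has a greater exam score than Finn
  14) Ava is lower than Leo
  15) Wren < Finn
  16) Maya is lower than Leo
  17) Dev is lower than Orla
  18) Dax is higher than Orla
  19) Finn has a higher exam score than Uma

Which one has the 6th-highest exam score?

Ava

The consecutive relations fix a unique order: Bram < Cleo < Esme < Wren < Uma < Finn < Ava < Dev < Orla < Dax < Maya < Leo.
The 6th largest is Ava.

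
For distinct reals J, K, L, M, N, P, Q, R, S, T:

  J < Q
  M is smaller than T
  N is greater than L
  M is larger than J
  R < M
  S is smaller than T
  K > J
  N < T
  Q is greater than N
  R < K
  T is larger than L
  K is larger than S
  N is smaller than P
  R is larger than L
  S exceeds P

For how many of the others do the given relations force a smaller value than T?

7

From T the given relations immediately reach L, N, S, M.
From those, P, R, J — 7 in total.
Nothing else is reachable below T; 7 in all.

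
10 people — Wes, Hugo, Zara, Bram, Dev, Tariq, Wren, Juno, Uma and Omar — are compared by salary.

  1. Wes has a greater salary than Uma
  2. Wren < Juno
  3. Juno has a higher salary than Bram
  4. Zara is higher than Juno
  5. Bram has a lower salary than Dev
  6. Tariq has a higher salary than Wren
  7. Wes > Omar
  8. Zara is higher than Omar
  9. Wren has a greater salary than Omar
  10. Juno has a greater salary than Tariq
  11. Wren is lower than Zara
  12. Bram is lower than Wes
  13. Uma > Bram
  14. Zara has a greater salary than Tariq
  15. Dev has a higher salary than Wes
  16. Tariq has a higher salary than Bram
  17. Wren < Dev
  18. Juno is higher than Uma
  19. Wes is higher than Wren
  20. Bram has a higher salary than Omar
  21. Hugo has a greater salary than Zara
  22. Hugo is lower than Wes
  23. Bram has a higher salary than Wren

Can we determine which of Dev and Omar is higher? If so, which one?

Dev

Omar < Wren and Wren < Bram give Omar < Bram.
Then Bram < Tariq extends the chain to Tariq.
With Tariq < Juno: Omar < Wren < Bram < Tariq < Juno.
Then Juno < Zara extends the chain to Zara.
Then Zara < Hugo extends the chain to Hugo.
With Hugo < Wes: Omar < Wren < Bram < Tariq < Juno < Zara < Hugo < Wes.
Then Wes < Dev extends the chain to Dev.
So Dev is higher.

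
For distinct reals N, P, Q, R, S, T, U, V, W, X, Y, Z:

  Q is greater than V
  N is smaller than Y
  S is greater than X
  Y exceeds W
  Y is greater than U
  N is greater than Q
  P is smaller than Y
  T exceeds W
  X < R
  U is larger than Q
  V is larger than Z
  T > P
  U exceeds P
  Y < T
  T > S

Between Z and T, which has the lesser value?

Z < V and V < Q give Z < Q.
With Q < N: Z < V < Q < N.
Then N < Y extends the chain to Y.
Then Y < T extends the chain to T.
So Z < T; Z is the smaller of the two.

Z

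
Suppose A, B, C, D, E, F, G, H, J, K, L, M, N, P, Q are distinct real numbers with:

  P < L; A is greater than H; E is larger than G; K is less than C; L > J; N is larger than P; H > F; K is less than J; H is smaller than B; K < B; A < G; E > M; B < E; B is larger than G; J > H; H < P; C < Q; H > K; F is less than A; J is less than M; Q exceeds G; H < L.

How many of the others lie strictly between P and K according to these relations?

1

Chaining upward from K reaches: H, J, A, C, G, N, L, M, B, Q, E.
Chaining downward from P reaches: F, H.
Strictly between K and P are those in both lists: H — 1 element.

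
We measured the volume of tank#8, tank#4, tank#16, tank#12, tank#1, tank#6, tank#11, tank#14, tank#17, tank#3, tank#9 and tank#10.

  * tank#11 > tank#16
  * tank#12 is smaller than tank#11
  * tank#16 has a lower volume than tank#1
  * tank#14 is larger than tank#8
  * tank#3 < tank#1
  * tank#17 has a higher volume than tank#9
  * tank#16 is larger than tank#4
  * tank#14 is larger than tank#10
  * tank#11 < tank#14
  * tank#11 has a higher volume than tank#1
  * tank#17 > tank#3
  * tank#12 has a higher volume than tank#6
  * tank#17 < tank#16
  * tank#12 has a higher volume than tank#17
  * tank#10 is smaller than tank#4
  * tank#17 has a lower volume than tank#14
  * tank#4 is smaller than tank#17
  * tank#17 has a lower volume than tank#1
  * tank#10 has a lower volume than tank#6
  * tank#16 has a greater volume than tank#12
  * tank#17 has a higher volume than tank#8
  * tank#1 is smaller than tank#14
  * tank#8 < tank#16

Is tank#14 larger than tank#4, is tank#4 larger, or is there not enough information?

tank#14

Following the relations from tank#4: tank#4 < tank#17 < tank#12 < tank#16 < tank#11 < tank#14.
So tank#14 is larger.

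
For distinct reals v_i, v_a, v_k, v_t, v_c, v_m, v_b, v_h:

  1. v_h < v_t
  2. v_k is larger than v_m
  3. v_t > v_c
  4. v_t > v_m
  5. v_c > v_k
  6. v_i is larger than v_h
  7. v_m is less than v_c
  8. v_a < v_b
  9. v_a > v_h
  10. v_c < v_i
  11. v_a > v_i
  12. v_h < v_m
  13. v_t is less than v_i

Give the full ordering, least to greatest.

v_h < v_m < v_k < v_c < v_t < v_i < v_a < v_b

The consecutive links are each given: v_h < v_m; v_m < v_k; v_k < v_c; v_c < v_t; v_t < v_i; v_i < v_a; v_a < v_b.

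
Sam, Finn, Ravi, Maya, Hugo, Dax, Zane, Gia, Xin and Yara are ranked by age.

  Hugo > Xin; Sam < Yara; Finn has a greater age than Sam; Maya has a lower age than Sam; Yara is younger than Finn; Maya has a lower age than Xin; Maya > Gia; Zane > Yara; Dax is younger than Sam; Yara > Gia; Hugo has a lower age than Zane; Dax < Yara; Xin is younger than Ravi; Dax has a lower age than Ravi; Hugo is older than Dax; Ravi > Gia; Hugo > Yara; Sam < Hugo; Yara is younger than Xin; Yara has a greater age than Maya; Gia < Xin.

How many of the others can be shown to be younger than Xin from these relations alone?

The elements the relations force below Xin are Dax, Gia, Maya, Sam, Yara — no chain reaches any other.
That is 5.

5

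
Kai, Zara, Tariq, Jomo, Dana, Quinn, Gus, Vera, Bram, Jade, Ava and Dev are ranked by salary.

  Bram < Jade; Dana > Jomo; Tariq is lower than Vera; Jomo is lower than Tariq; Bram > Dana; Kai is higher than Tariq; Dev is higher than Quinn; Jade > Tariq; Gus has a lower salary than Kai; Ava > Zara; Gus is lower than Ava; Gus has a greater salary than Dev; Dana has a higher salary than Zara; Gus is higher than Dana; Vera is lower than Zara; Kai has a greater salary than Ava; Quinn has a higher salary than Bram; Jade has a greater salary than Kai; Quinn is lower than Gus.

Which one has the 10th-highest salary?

Piecing the relations together gives one ordering: Jomo < Tariq < Vera < Zara < Dana < Bram < Quinn < Dev < Gus < Ava < Kai < Jade.
The 10th largest is Vera.

Vera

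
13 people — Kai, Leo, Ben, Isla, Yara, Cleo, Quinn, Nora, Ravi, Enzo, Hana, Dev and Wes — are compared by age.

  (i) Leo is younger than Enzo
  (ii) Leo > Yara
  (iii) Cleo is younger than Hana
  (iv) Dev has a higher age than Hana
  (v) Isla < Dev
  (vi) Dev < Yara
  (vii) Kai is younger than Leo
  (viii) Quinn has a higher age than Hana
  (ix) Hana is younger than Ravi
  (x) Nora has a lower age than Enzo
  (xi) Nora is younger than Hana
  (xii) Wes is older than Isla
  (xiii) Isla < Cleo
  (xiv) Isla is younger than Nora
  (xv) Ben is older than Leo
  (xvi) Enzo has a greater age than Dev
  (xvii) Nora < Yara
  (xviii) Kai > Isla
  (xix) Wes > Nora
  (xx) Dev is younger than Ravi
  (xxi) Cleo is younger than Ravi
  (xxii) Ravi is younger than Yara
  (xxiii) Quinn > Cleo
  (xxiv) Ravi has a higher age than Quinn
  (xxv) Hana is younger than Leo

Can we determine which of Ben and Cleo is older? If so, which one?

Link the given pairs in sequence: Cleo < Hana; Hana < Quinn; Quinn < Ravi; Ravi < Yara; Yara < Leo; Leo < Ben.
Together: Cleo < Hana < Quinn < Ravi < Yara < Leo < Ben.
So Ben is older.

Ben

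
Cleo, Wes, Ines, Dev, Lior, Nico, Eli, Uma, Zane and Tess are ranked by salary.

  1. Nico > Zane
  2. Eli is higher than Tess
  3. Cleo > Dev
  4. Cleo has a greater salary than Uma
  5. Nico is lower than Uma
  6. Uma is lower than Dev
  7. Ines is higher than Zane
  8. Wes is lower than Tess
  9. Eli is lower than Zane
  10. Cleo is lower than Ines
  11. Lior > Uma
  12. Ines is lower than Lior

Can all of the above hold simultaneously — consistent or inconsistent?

consistent

The single ordering Wes < Tess < Eli < Zane < Nico < Uma < Dev < Cleo < Ines < Lior satisfies every listed relation, so no contradiction arises.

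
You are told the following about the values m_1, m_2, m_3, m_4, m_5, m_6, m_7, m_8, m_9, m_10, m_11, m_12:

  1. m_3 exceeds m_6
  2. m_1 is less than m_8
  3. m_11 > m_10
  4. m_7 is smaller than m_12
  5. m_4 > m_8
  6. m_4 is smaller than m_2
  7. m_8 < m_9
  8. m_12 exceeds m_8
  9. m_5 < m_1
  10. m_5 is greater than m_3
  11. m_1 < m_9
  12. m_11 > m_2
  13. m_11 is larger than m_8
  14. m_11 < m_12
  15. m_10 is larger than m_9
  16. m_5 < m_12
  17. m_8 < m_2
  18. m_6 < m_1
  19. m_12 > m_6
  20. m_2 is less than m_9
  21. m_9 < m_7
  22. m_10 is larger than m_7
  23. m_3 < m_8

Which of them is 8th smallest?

Chaining the given pairs: m_6 < m_3 < m_5 < m_1 < m_8 < m_4 < m_2 < m_9 < m_7 < m_10 < m_11 < m_12.
The 8th smallest is m_9.

m_9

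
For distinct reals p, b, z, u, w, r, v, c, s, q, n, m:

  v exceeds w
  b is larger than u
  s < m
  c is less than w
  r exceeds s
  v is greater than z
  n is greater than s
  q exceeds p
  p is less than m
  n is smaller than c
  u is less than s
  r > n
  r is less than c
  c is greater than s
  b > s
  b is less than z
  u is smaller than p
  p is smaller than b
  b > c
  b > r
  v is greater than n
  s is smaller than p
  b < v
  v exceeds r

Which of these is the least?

u

s is not least since u < s; n is not least since s < n; r is not least since s < r; p is not least since u < p; c is not least since n < c; b is not least since p < b; w is not least since c < w; q is not least since p < q; z is not least since b < z; m is not least since p < m; v is not least since z < v.
Only u has nothing below it, so u is the least.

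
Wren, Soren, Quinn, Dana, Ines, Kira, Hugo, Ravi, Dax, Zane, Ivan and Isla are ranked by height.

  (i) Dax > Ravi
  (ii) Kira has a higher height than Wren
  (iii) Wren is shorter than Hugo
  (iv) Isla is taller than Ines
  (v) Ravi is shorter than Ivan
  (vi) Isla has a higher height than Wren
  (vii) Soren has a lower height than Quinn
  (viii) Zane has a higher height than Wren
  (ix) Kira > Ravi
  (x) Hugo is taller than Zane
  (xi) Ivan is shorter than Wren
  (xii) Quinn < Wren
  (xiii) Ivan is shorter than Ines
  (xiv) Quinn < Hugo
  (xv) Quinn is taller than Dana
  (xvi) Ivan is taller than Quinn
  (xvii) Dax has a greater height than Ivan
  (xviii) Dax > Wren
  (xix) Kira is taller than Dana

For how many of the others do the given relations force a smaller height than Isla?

Directly below Isla: Wren, Ines.
One step further: Quinn, Ivan (4 so far).
One step further: Dana, Ravi, Soren (7 so far).
No other element is forced below Isla by the given relations, so the count is 7.

7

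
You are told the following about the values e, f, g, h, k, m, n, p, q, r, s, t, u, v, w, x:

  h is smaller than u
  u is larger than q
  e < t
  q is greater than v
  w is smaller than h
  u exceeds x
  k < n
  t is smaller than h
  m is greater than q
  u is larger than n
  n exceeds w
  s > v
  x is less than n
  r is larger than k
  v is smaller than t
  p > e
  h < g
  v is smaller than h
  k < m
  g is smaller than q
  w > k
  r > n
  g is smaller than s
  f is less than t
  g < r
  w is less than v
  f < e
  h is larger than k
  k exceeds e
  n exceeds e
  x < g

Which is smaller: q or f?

f

f < e and e < k give f < k.
Then k < w extends the chain to w.
Then w < v extends the chain to v.
Then v < t extends the chain to t.
Then t < h extends the chain to h.
Then h < g extends the chain to g.
With g < q: f < e < k < w < v < t < h < g < q.
So f < q; f is the smaller of the two.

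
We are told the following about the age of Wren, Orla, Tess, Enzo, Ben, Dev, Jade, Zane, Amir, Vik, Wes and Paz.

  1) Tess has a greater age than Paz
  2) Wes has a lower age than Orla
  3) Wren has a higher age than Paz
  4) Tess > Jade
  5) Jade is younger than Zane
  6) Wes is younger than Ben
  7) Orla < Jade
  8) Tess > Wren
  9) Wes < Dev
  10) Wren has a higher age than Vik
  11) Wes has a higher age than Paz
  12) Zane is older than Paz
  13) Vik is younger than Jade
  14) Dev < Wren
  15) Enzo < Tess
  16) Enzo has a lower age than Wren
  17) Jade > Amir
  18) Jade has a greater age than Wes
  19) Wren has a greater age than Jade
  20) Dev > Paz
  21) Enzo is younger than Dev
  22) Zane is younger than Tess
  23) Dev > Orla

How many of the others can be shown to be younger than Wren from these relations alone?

The elements the relations force below Wren are Enzo, Paz, Wes, Amir, Orla, Vik, Dev, Jade — no chain reaches any other.
That is 8.

8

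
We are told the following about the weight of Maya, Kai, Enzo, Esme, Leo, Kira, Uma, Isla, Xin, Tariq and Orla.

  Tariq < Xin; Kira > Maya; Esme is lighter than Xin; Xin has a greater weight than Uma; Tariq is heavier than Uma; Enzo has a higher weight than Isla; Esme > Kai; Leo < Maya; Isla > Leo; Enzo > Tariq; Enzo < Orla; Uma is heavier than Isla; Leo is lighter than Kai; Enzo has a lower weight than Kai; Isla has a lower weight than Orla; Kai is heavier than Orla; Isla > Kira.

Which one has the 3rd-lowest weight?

Piecing the relations together gives one ordering: Leo < Maya < Kira < Isla < Uma < Tariq < Enzo < Orla < Kai < Esme < Xin.
The 3rd smallest is Kira.

Kira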